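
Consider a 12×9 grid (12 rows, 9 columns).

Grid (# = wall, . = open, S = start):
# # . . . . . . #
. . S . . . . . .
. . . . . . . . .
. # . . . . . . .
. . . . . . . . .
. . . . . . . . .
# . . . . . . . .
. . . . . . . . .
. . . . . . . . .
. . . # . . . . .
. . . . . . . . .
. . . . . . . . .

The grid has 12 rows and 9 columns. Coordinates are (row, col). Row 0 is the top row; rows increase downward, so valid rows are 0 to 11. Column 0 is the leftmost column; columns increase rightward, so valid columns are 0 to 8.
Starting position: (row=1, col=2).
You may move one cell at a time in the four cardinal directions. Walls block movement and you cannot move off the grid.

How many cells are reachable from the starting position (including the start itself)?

Answer: Reachable cells: 102

Derivation:
BFS flood-fill from (row=1, col=2):
  Distance 0: (row=1, col=2)
  Distance 1: (row=0, col=2), (row=1, col=1), (row=1, col=3), (row=2, col=2)
  Distance 2: (row=0, col=3), (row=1, col=0), (row=1, col=4), (row=2, col=1), (row=2, col=3), (row=3, col=2)
  Distance 3: (row=0, col=4), (row=1, col=5), (row=2, col=0), (row=2, col=4), (row=3, col=3), (row=4, col=2)
  Distance 4: (row=0, col=5), (row=1, col=6), (row=2, col=5), (row=3, col=0), (row=3, col=4), (row=4, col=1), (row=4, col=3), (row=5, col=2)
  Distance 5: (row=0, col=6), (row=1, col=7), (row=2, col=6), (row=3, col=5), (row=4, col=0), (row=4, col=4), (row=5, col=1), (row=5, col=3), (row=6, col=2)
  Distance 6: (row=0, col=7), (row=1, col=8), (row=2, col=7), (row=3, col=6), (row=4, col=5), (row=5, col=0), (row=5, col=4), (row=6, col=1), (row=6, col=3), (row=7, col=2)
  Distance 7: (row=2, col=8), (row=3, col=7), (row=4, col=6), (row=5, col=5), (row=6, col=4), (row=7, col=1), (row=7, col=3), (row=8, col=2)
  Distance 8: (row=3, col=8), (row=4, col=7), (row=5, col=6), (row=6, col=5), (row=7, col=0), (row=7, col=4), (row=8, col=1), (row=8, col=3), (row=9, col=2)
  Distance 9: (row=4, col=8), (row=5, col=7), (row=6, col=6), (row=7, col=5), (row=8, col=0), (row=8, col=4), (row=9, col=1), (row=10, col=2)
  Distance 10: (row=5, col=8), (row=6, col=7), (row=7, col=6), (row=8, col=5), (row=9, col=0), (row=9, col=4), (row=10, col=1), (row=10, col=3), (row=11, col=2)
  Distance 11: (row=6, col=8), (row=7, col=7), (row=8, col=6), (row=9, col=5), (row=10, col=0), (row=10, col=4), (row=11, col=1), (row=11, col=3)
  Distance 12: (row=7, col=8), (row=8, col=7), (row=9, col=6), (row=10, col=5), (row=11, col=0), (row=11, col=4)
  Distance 13: (row=8, col=8), (row=9, col=7), (row=10, col=6), (row=11, col=5)
  Distance 14: (row=9, col=8), (row=10, col=7), (row=11, col=6)
  Distance 15: (row=10, col=8), (row=11, col=7)
  Distance 16: (row=11, col=8)
Total reachable: 102 (grid has 102 open cells total)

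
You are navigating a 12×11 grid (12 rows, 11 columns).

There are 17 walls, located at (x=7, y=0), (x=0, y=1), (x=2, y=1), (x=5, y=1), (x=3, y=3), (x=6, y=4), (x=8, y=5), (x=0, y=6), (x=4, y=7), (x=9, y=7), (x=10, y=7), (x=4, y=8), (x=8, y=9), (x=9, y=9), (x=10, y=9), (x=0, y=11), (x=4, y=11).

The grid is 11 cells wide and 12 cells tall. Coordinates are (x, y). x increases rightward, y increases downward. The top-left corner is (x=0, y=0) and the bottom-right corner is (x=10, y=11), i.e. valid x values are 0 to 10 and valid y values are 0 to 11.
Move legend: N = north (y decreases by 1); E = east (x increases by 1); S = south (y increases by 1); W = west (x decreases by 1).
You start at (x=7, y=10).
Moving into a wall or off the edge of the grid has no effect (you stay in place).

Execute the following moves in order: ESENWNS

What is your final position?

Start: (x=7, y=10)
  E (east): (x=7, y=10) -> (x=8, y=10)
  S (south): (x=8, y=10) -> (x=8, y=11)
  E (east): (x=8, y=11) -> (x=9, y=11)
  N (north): (x=9, y=11) -> (x=9, y=10)
  W (west): (x=9, y=10) -> (x=8, y=10)
  N (north): blocked, stay at (x=8, y=10)
  S (south): (x=8, y=10) -> (x=8, y=11)
Final: (x=8, y=11)

Answer: Final position: (x=8, y=11)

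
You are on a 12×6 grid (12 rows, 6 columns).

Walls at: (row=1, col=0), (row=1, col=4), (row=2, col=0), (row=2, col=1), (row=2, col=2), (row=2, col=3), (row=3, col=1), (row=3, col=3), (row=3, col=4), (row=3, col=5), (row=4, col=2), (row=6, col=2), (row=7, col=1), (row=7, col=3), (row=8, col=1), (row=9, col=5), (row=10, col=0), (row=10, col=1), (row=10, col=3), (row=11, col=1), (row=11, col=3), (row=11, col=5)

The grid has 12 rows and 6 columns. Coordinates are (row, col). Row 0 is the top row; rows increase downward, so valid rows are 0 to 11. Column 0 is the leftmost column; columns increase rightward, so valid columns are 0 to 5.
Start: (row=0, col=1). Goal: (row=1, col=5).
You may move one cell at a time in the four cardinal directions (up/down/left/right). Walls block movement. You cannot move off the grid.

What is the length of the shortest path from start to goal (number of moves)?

Answer: Shortest path length: 5

Derivation:
BFS from (row=0, col=1) until reaching (row=1, col=5):
  Distance 0: (row=0, col=1)
  Distance 1: (row=0, col=0), (row=0, col=2), (row=1, col=1)
  Distance 2: (row=0, col=3), (row=1, col=2)
  Distance 3: (row=0, col=4), (row=1, col=3)
  Distance 4: (row=0, col=5)
  Distance 5: (row=1, col=5)  <- goal reached here
One shortest path (5 moves): (row=0, col=1) -> (row=0, col=2) -> (row=0, col=3) -> (row=0, col=4) -> (row=0, col=5) -> (row=1, col=5)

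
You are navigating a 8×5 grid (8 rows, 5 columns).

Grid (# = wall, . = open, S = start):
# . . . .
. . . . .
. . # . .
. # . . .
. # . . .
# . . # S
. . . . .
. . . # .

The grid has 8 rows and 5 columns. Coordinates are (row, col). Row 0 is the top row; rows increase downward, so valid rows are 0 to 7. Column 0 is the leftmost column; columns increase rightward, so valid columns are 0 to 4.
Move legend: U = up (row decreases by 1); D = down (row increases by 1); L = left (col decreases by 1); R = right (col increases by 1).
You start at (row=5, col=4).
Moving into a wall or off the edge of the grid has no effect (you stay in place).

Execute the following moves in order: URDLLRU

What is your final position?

Start: (row=5, col=4)
  U (up): (row=5, col=4) -> (row=4, col=4)
  R (right): blocked, stay at (row=4, col=4)
  D (down): (row=4, col=4) -> (row=5, col=4)
  L (left): blocked, stay at (row=5, col=4)
  L (left): blocked, stay at (row=5, col=4)
  R (right): blocked, stay at (row=5, col=4)
  U (up): (row=5, col=4) -> (row=4, col=4)
Final: (row=4, col=4)

Answer: Final position: (row=4, col=4)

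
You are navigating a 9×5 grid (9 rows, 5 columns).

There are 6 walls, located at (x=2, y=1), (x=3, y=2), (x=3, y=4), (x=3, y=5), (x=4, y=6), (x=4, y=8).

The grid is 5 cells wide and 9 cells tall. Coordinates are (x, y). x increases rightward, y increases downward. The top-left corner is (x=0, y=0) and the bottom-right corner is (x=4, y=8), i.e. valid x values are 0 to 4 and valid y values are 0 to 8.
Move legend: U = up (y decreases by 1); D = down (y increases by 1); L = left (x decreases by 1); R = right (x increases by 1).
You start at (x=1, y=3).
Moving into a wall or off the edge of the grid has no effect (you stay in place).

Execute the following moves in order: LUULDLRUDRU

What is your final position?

Answer: Final position: (x=2, y=2)

Derivation:
Start: (x=1, y=3)
  L (left): (x=1, y=3) -> (x=0, y=3)
  U (up): (x=0, y=3) -> (x=0, y=2)
  U (up): (x=0, y=2) -> (x=0, y=1)
  L (left): blocked, stay at (x=0, y=1)
  D (down): (x=0, y=1) -> (x=0, y=2)
  L (left): blocked, stay at (x=0, y=2)
  R (right): (x=0, y=2) -> (x=1, y=2)
  U (up): (x=1, y=2) -> (x=1, y=1)
  D (down): (x=1, y=1) -> (x=1, y=2)
  R (right): (x=1, y=2) -> (x=2, y=2)
  U (up): blocked, stay at (x=2, y=2)
Final: (x=2, y=2)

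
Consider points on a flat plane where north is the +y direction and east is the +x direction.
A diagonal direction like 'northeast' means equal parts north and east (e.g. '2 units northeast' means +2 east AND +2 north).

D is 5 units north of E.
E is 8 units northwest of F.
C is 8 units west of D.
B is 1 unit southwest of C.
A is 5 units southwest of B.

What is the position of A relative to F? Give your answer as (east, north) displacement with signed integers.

Place F at the origin (east=0, north=0).
  E is 8 units northwest of F: delta (east=-8, north=+8); E at (east=-8, north=8).
  D is 5 units north of E: delta (east=+0, north=+5); D at (east=-8, north=13).
  C is 8 units west of D: delta (east=-8, north=+0); C at (east=-16, north=13).
  B is 1 unit southwest of C: delta (east=-1, north=-1); B at (east=-17, north=12).
  A is 5 units southwest of B: delta (east=-5, north=-5); A at (east=-22, north=7).
Therefore A relative to F: (east=-22, north=7).

Answer: A is at (east=-22, north=7) relative to F.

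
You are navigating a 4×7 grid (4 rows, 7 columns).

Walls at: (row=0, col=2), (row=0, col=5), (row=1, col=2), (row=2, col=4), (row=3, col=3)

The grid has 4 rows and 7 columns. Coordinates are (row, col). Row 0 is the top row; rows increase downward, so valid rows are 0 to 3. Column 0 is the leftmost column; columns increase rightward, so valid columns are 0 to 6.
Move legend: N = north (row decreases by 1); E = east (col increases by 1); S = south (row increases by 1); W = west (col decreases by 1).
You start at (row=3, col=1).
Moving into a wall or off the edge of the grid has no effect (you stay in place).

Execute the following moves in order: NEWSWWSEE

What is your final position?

Start: (row=3, col=1)
  N (north): (row=3, col=1) -> (row=2, col=1)
  E (east): (row=2, col=1) -> (row=2, col=2)
  W (west): (row=2, col=2) -> (row=2, col=1)
  S (south): (row=2, col=1) -> (row=3, col=1)
  W (west): (row=3, col=1) -> (row=3, col=0)
  W (west): blocked, stay at (row=3, col=0)
  S (south): blocked, stay at (row=3, col=0)
  E (east): (row=3, col=0) -> (row=3, col=1)
  E (east): (row=3, col=1) -> (row=3, col=2)
Final: (row=3, col=2)

Answer: Final position: (row=3, col=2)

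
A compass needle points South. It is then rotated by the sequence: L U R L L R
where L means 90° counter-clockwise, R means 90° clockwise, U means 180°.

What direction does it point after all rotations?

Start: South
  L (left (90° counter-clockwise)) -> East
  U (U-turn (180°)) -> West
  R (right (90° clockwise)) -> North
  L (left (90° counter-clockwise)) -> West
  L (left (90° counter-clockwise)) -> South
  R (right (90° clockwise)) -> West
Final: West

Answer: Final heading: West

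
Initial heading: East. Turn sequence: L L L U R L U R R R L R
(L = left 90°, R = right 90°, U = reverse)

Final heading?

Start: East
  L (left (90° counter-clockwise)) -> North
  L (left (90° counter-clockwise)) -> West
  L (left (90° counter-clockwise)) -> South
  U (U-turn (180°)) -> North
  R (right (90° clockwise)) -> East
  L (left (90° counter-clockwise)) -> North
  U (U-turn (180°)) -> South
  R (right (90° clockwise)) -> West
  R (right (90° clockwise)) -> North
  R (right (90° clockwise)) -> East
  L (left (90° counter-clockwise)) -> North
  R (right (90° clockwise)) -> East
Final: East

Answer: Final heading: East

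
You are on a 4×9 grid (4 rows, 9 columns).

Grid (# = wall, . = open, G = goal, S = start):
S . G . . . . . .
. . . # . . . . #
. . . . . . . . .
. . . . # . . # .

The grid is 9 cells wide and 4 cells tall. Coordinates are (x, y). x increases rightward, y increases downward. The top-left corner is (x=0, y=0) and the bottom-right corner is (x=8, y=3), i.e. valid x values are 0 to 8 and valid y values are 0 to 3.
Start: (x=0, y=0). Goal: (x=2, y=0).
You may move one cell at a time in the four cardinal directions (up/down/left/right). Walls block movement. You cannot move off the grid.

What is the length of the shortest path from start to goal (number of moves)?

Answer: Shortest path length: 2

Derivation:
BFS from (x=0, y=0) until reaching (x=2, y=0):
  Distance 0: (x=0, y=0)
  Distance 1: (x=1, y=0), (x=0, y=1)
  Distance 2: (x=2, y=0), (x=1, y=1), (x=0, y=2)  <- goal reached here
One shortest path (2 moves): (x=0, y=0) -> (x=1, y=0) -> (x=2, y=0)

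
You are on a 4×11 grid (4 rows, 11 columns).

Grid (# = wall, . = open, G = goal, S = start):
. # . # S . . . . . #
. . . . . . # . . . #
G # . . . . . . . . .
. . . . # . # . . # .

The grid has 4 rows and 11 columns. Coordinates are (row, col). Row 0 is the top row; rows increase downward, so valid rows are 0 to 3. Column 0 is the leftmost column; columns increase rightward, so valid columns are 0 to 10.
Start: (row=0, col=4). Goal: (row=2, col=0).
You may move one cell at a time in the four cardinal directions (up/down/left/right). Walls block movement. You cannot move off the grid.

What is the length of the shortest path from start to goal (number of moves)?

Answer: Shortest path length: 6

Derivation:
BFS from (row=0, col=4) until reaching (row=2, col=0):
  Distance 0: (row=0, col=4)
  Distance 1: (row=0, col=5), (row=1, col=4)
  Distance 2: (row=0, col=6), (row=1, col=3), (row=1, col=5), (row=2, col=4)
  Distance 3: (row=0, col=7), (row=1, col=2), (row=2, col=3), (row=2, col=5)
  Distance 4: (row=0, col=2), (row=0, col=8), (row=1, col=1), (row=1, col=7), (row=2, col=2), (row=2, col=6), (row=3, col=3), (row=3, col=5)
  Distance 5: (row=0, col=9), (row=1, col=0), (row=1, col=8), (row=2, col=7), (row=3, col=2)
  Distance 6: (row=0, col=0), (row=1, col=9), (row=2, col=0), (row=2, col=8), (row=3, col=1), (row=3, col=7)  <- goal reached here
One shortest path (6 moves): (row=0, col=4) -> (row=1, col=4) -> (row=1, col=3) -> (row=1, col=2) -> (row=1, col=1) -> (row=1, col=0) -> (row=2, col=0)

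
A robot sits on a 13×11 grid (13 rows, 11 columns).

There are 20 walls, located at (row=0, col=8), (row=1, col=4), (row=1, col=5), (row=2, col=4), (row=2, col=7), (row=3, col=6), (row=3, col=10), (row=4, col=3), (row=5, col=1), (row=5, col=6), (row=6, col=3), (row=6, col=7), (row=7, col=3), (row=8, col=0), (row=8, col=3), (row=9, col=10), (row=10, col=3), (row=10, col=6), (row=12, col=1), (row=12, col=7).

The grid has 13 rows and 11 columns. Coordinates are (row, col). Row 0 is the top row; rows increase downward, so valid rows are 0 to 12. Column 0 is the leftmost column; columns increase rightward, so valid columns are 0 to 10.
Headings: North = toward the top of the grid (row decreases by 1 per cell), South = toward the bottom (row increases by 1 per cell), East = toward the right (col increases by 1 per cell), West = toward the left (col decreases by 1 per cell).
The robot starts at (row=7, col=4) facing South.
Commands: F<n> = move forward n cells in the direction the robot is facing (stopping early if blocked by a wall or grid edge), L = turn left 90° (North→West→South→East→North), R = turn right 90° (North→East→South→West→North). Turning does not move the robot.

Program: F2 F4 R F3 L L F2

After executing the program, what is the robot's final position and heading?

Start: (row=7, col=4), facing South
  F2: move forward 2, now at (row=9, col=4)
  F4: move forward 3/4 (blocked), now at (row=12, col=4)
  R: turn right, now facing West
  F3: move forward 2/3 (blocked), now at (row=12, col=2)
  L: turn left, now facing South
  L: turn left, now facing East
  F2: move forward 2, now at (row=12, col=4)
Final: (row=12, col=4), facing East

Answer: Final position: (row=12, col=4), facing East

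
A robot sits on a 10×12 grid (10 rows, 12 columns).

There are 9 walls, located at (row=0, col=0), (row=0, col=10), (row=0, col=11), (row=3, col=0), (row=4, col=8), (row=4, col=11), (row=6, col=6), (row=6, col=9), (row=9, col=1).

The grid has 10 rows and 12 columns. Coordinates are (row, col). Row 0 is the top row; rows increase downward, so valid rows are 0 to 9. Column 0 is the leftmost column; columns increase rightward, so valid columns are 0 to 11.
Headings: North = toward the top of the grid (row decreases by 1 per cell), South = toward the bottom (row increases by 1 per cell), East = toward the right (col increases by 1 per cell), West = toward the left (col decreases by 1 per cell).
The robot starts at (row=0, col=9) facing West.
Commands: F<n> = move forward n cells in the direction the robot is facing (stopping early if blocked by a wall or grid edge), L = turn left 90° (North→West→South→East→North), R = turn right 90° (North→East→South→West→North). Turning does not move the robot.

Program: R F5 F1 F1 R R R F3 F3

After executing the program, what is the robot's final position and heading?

Answer: Final position: (row=0, col=3), facing West

Derivation:
Start: (row=0, col=9), facing West
  R: turn right, now facing North
  F5: move forward 0/5 (blocked), now at (row=0, col=9)
  F1: move forward 0/1 (blocked), now at (row=0, col=9)
  F1: move forward 0/1 (blocked), now at (row=0, col=9)
  R: turn right, now facing East
  R: turn right, now facing South
  R: turn right, now facing West
  F3: move forward 3, now at (row=0, col=6)
  F3: move forward 3, now at (row=0, col=3)
Final: (row=0, col=3), facing West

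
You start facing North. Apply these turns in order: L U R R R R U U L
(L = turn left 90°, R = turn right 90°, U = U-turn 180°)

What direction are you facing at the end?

Start: North
  L (left (90° counter-clockwise)) -> West
  U (U-turn (180°)) -> East
  R (right (90° clockwise)) -> South
  R (right (90° clockwise)) -> West
  R (right (90° clockwise)) -> North
  R (right (90° clockwise)) -> East
  U (U-turn (180°)) -> West
  U (U-turn (180°)) -> East
  L (left (90° counter-clockwise)) -> North
Final: North

Answer: Final heading: North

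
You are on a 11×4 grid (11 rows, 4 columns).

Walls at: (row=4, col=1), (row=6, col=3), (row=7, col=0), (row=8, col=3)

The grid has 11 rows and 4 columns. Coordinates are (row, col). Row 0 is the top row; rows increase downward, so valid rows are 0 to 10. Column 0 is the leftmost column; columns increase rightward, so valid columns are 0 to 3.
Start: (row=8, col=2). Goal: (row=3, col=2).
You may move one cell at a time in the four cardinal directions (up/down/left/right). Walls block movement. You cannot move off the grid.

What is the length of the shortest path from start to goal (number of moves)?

BFS from (row=8, col=2) until reaching (row=3, col=2):
  Distance 0: (row=8, col=2)
  Distance 1: (row=7, col=2), (row=8, col=1), (row=9, col=2)
  Distance 2: (row=6, col=2), (row=7, col=1), (row=7, col=3), (row=8, col=0), (row=9, col=1), (row=9, col=3), (row=10, col=2)
  Distance 3: (row=5, col=2), (row=6, col=1), (row=9, col=0), (row=10, col=1), (row=10, col=3)
  Distance 4: (row=4, col=2), (row=5, col=1), (row=5, col=3), (row=6, col=0), (row=10, col=0)
  Distance 5: (row=3, col=2), (row=4, col=3), (row=5, col=0)  <- goal reached here
One shortest path (5 moves): (row=8, col=2) -> (row=7, col=2) -> (row=6, col=2) -> (row=5, col=2) -> (row=4, col=2) -> (row=3, col=2)

Answer: Shortest path length: 5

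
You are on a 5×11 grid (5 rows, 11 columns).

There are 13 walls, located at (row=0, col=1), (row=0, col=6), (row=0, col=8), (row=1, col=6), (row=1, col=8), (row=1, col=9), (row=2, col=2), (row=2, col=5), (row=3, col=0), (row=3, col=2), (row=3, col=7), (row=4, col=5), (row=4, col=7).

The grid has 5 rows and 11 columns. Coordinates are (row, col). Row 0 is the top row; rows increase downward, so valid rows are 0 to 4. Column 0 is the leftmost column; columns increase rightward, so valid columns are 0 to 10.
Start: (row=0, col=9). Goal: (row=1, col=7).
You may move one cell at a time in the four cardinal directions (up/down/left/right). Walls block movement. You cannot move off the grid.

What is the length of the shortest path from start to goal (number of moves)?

BFS from (row=0, col=9) until reaching (row=1, col=7):
  Distance 0: (row=0, col=9)
  Distance 1: (row=0, col=10)
  Distance 2: (row=1, col=10)
  Distance 3: (row=2, col=10)
  Distance 4: (row=2, col=9), (row=3, col=10)
  Distance 5: (row=2, col=8), (row=3, col=9), (row=4, col=10)
  Distance 6: (row=2, col=7), (row=3, col=8), (row=4, col=9)
  Distance 7: (row=1, col=7), (row=2, col=6), (row=4, col=8)  <- goal reached here
One shortest path (7 moves): (row=0, col=9) -> (row=0, col=10) -> (row=1, col=10) -> (row=2, col=10) -> (row=2, col=9) -> (row=2, col=8) -> (row=2, col=7) -> (row=1, col=7)

Answer: Shortest path length: 7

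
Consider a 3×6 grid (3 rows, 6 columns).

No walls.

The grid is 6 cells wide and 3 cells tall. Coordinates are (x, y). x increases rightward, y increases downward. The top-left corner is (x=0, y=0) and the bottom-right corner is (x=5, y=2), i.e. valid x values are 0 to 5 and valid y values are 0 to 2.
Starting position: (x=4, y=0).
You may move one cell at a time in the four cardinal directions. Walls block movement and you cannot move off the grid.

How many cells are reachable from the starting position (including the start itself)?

BFS flood-fill from (x=4, y=0):
  Distance 0: (x=4, y=0)
  Distance 1: (x=3, y=0), (x=5, y=0), (x=4, y=1)
  Distance 2: (x=2, y=0), (x=3, y=1), (x=5, y=1), (x=4, y=2)
  Distance 3: (x=1, y=0), (x=2, y=1), (x=3, y=2), (x=5, y=2)
  Distance 4: (x=0, y=0), (x=1, y=1), (x=2, y=2)
  Distance 5: (x=0, y=1), (x=1, y=2)
  Distance 6: (x=0, y=2)
Total reachable: 18 (grid has 18 open cells total)

Answer: Reachable cells: 18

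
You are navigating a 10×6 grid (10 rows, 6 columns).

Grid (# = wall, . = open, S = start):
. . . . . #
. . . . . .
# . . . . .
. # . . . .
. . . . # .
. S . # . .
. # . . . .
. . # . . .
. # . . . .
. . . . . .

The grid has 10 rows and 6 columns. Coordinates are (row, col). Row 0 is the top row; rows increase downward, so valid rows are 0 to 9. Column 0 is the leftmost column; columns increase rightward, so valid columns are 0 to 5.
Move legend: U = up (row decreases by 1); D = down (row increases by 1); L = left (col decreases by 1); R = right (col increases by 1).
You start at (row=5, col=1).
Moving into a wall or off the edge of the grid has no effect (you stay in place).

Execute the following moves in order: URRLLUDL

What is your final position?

Start: (row=5, col=1)
  U (up): (row=5, col=1) -> (row=4, col=1)
  R (right): (row=4, col=1) -> (row=4, col=2)
  R (right): (row=4, col=2) -> (row=4, col=3)
  L (left): (row=4, col=3) -> (row=4, col=2)
  L (left): (row=4, col=2) -> (row=4, col=1)
  U (up): blocked, stay at (row=4, col=1)
  D (down): (row=4, col=1) -> (row=5, col=1)
  L (left): (row=5, col=1) -> (row=5, col=0)
Final: (row=5, col=0)

Answer: Final position: (row=5, col=0)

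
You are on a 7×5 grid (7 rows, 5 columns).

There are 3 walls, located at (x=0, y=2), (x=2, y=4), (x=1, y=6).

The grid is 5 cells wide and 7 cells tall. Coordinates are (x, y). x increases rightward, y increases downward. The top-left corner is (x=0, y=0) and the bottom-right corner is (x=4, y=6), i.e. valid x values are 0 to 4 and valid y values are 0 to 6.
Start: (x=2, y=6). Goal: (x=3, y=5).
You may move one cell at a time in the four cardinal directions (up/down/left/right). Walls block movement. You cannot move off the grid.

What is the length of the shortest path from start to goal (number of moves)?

BFS from (x=2, y=6) until reaching (x=3, y=5):
  Distance 0: (x=2, y=6)
  Distance 1: (x=2, y=5), (x=3, y=6)
  Distance 2: (x=1, y=5), (x=3, y=5), (x=4, y=6)  <- goal reached here
One shortest path (2 moves): (x=2, y=6) -> (x=3, y=6) -> (x=3, y=5)

Answer: Shortest path length: 2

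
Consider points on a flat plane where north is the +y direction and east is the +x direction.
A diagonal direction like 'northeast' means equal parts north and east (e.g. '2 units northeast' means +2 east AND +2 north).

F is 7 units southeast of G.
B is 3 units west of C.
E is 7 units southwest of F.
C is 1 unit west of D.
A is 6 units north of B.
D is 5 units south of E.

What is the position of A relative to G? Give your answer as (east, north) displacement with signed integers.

Answer: A is at (east=-4, north=-13) relative to G.

Derivation:
Place G at the origin (east=0, north=0).
  F is 7 units southeast of G: delta (east=+7, north=-7); F at (east=7, north=-7).
  E is 7 units southwest of F: delta (east=-7, north=-7); E at (east=0, north=-14).
  D is 5 units south of E: delta (east=+0, north=-5); D at (east=0, north=-19).
  C is 1 unit west of D: delta (east=-1, north=+0); C at (east=-1, north=-19).
  B is 3 units west of C: delta (east=-3, north=+0); B at (east=-4, north=-19).
  A is 6 units north of B: delta (east=+0, north=+6); A at (east=-4, north=-13).
Therefore A relative to G: (east=-4, north=-13).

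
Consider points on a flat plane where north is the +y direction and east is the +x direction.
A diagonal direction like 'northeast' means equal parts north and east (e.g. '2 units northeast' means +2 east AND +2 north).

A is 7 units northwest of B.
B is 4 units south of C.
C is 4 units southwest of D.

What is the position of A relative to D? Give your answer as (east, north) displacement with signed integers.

Answer: A is at (east=-11, north=-1) relative to D.

Derivation:
Place D at the origin (east=0, north=0).
  C is 4 units southwest of D: delta (east=-4, north=-4); C at (east=-4, north=-4).
  B is 4 units south of C: delta (east=+0, north=-4); B at (east=-4, north=-8).
  A is 7 units northwest of B: delta (east=-7, north=+7); A at (east=-11, north=-1).
Therefore A relative to D: (east=-11, north=-1).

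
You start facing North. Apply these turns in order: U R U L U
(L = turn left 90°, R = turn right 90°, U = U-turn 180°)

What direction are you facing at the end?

Answer: Final heading: South

Derivation:
Start: North
  U (U-turn (180°)) -> South
  R (right (90° clockwise)) -> West
  U (U-turn (180°)) -> East
  L (left (90° counter-clockwise)) -> North
  U (U-turn (180°)) -> South
Final: South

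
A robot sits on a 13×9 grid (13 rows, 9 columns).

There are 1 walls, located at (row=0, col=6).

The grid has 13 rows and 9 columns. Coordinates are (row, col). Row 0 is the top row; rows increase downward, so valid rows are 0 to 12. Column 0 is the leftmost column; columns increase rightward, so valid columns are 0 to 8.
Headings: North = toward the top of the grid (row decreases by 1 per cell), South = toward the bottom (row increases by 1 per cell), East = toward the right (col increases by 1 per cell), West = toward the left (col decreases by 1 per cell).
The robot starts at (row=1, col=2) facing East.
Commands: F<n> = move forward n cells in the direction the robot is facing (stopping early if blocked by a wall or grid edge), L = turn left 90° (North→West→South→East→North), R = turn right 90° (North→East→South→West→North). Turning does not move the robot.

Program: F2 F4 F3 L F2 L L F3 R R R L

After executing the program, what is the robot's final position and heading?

Answer: Final position: (row=3, col=8), facing North

Derivation:
Start: (row=1, col=2), facing East
  F2: move forward 2, now at (row=1, col=4)
  F4: move forward 4, now at (row=1, col=8)
  F3: move forward 0/3 (blocked), now at (row=1, col=8)
  L: turn left, now facing North
  F2: move forward 1/2 (blocked), now at (row=0, col=8)
  L: turn left, now facing West
  L: turn left, now facing South
  F3: move forward 3, now at (row=3, col=8)
  R: turn right, now facing West
  R: turn right, now facing North
  R: turn right, now facing East
  L: turn left, now facing North
Final: (row=3, col=8), facing North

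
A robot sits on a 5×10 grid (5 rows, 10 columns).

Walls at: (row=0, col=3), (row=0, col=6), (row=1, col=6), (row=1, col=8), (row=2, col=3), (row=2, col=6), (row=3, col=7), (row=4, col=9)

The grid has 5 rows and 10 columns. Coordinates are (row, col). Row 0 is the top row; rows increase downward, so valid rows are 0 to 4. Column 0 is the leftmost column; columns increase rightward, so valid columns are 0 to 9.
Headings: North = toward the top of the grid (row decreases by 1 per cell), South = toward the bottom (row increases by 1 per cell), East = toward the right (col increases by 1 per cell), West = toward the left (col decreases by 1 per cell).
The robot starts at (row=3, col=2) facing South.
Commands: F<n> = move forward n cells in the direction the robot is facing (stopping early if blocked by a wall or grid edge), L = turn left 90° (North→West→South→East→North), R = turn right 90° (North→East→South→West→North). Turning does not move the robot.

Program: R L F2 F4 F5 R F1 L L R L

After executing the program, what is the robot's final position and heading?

Answer: Final position: (row=4, col=1), facing East

Derivation:
Start: (row=3, col=2), facing South
  R: turn right, now facing West
  L: turn left, now facing South
  F2: move forward 1/2 (blocked), now at (row=4, col=2)
  F4: move forward 0/4 (blocked), now at (row=4, col=2)
  F5: move forward 0/5 (blocked), now at (row=4, col=2)
  R: turn right, now facing West
  F1: move forward 1, now at (row=4, col=1)
  L: turn left, now facing South
  L: turn left, now facing East
  R: turn right, now facing South
  L: turn left, now facing East
Final: (row=4, col=1), facing East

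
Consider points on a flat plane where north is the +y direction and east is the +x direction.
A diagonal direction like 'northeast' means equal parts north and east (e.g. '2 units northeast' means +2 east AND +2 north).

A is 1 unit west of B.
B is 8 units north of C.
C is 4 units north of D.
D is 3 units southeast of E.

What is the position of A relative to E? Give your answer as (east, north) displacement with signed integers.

Place E at the origin (east=0, north=0).
  D is 3 units southeast of E: delta (east=+3, north=-3); D at (east=3, north=-3).
  C is 4 units north of D: delta (east=+0, north=+4); C at (east=3, north=1).
  B is 8 units north of C: delta (east=+0, north=+8); B at (east=3, north=9).
  A is 1 unit west of B: delta (east=-1, north=+0); A at (east=2, north=9).
Therefore A relative to E: (east=2, north=9).

Answer: A is at (east=2, north=9) relative to E.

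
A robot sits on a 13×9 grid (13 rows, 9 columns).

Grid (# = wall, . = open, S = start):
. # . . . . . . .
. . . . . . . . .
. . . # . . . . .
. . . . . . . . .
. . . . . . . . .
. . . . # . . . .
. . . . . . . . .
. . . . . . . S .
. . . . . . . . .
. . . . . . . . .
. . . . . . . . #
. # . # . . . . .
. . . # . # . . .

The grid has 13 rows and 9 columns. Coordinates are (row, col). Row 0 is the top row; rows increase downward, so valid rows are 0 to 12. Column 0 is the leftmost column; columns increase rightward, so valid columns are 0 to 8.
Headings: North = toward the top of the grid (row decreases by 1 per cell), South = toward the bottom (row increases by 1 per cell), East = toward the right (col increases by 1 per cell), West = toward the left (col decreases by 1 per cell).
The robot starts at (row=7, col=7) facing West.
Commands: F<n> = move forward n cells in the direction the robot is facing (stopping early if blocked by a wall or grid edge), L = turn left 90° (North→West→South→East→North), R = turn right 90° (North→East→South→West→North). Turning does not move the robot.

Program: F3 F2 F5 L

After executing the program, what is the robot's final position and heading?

Start: (row=7, col=7), facing West
  F3: move forward 3, now at (row=7, col=4)
  F2: move forward 2, now at (row=7, col=2)
  F5: move forward 2/5 (blocked), now at (row=7, col=0)
  L: turn left, now facing South
Final: (row=7, col=0), facing South

Answer: Final position: (row=7, col=0), facing South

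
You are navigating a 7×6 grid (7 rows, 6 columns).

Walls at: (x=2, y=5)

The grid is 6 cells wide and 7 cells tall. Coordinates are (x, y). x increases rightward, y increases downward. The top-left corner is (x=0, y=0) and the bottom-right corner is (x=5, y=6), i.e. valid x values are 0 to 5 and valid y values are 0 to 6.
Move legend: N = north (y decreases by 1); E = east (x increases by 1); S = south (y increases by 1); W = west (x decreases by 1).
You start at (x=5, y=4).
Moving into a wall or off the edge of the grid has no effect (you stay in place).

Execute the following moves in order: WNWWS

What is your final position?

Start: (x=5, y=4)
  W (west): (x=5, y=4) -> (x=4, y=4)
  N (north): (x=4, y=4) -> (x=4, y=3)
  W (west): (x=4, y=3) -> (x=3, y=3)
  W (west): (x=3, y=3) -> (x=2, y=3)
  S (south): (x=2, y=3) -> (x=2, y=4)
Final: (x=2, y=4)

Answer: Final position: (x=2, y=4)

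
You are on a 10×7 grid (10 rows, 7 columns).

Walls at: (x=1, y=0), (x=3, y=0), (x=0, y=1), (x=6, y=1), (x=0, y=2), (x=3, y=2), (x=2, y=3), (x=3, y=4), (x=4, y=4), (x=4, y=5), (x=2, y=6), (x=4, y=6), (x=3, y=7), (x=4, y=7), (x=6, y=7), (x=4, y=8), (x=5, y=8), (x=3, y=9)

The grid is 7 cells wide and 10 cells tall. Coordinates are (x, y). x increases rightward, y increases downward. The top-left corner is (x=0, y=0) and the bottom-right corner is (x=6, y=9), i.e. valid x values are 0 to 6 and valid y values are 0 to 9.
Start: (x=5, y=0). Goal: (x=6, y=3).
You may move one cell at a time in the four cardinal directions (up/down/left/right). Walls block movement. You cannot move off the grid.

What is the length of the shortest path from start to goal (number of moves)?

BFS from (x=5, y=0) until reaching (x=6, y=3):
  Distance 0: (x=5, y=0)
  Distance 1: (x=4, y=0), (x=6, y=0), (x=5, y=1)
  Distance 2: (x=4, y=1), (x=5, y=2)
  Distance 3: (x=3, y=1), (x=4, y=2), (x=6, y=2), (x=5, y=3)
  Distance 4: (x=2, y=1), (x=4, y=3), (x=6, y=3), (x=5, y=4)  <- goal reached here
One shortest path (4 moves): (x=5, y=0) -> (x=5, y=1) -> (x=5, y=2) -> (x=6, y=2) -> (x=6, y=3)

Answer: Shortest path length: 4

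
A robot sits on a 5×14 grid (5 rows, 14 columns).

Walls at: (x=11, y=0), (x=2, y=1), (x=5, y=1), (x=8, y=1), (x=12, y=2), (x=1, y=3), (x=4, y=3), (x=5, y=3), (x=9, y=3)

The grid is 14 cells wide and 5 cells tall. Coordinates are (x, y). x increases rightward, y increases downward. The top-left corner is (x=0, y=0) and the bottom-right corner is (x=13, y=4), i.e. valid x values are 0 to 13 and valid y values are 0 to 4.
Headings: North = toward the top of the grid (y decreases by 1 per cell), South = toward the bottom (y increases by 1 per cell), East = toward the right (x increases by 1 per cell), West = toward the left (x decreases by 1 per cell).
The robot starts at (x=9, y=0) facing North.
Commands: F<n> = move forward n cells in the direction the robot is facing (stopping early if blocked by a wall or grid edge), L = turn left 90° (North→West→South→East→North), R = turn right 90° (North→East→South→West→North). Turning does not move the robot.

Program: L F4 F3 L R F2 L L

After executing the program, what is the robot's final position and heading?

Start: (x=9, y=0), facing North
  L: turn left, now facing West
  F4: move forward 4, now at (x=5, y=0)
  F3: move forward 3, now at (x=2, y=0)
  L: turn left, now facing South
  R: turn right, now facing West
  F2: move forward 2, now at (x=0, y=0)
  L: turn left, now facing South
  L: turn left, now facing East
Final: (x=0, y=0), facing East

Answer: Final position: (x=0, y=0), facing East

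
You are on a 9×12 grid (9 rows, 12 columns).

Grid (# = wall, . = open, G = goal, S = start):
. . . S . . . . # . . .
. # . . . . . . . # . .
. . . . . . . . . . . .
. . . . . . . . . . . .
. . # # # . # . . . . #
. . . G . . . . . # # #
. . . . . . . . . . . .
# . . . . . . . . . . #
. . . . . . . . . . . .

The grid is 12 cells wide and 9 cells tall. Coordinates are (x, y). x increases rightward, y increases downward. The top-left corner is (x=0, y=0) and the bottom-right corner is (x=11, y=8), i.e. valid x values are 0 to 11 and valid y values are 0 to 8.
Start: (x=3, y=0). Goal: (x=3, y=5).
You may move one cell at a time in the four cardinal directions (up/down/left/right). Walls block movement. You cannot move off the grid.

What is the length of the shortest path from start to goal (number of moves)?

BFS from (x=3, y=0) until reaching (x=3, y=5):
  Distance 0: (x=3, y=0)
  Distance 1: (x=2, y=0), (x=4, y=0), (x=3, y=1)
  Distance 2: (x=1, y=0), (x=5, y=0), (x=2, y=1), (x=4, y=1), (x=3, y=2)
  Distance 3: (x=0, y=0), (x=6, y=0), (x=5, y=1), (x=2, y=2), (x=4, y=2), (x=3, y=3)
  Distance 4: (x=7, y=0), (x=0, y=1), (x=6, y=1), (x=1, y=2), (x=5, y=2), (x=2, y=3), (x=4, y=3)
  Distance 5: (x=7, y=1), (x=0, y=2), (x=6, y=2), (x=1, y=3), (x=5, y=3)
  Distance 6: (x=8, y=1), (x=7, y=2), (x=0, y=3), (x=6, y=3), (x=1, y=4), (x=5, y=4)
  Distance 7: (x=8, y=2), (x=7, y=3), (x=0, y=4), (x=1, y=5), (x=5, y=5)
  Distance 8: (x=9, y=2), (x=8, y=3), (x=7, y=4), (x=0, y=5), (x=2, y=5), (x=4, y=5), (x=6, y=5), (x=1, y=6), (x=5, y=6)
  Distance 9: (x=10, y=2), (x=9, y=3), (x=8, y=4), (x=3, y=5), (x=7, y=5), (x=0, y=6), (x=2, y=6), (x=4, y=6), (x=6, y=6), (x=1, y=7), (x=5, y=7)  <- goal reached here
One shortest path (9 moves): (x=3, y=0) -> (x=4, y=0) -> (x=5, y=0) -> (x=5, y=1) -> (x=5, y=2) -> (x=5, y=3) -> (x=5, y=4) -> (x=5, y=5) -> (x=4, y=5) -> (x=3, y=5)

Answer: Shortest path length: 9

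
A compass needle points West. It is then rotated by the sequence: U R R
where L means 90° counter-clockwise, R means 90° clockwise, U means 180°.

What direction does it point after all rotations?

Start: West
  U (U-turn (180°)) -> East
  R (right (90° clockwise)) -> South
  R (right (90° clockwise)) -> West
Final: West

Answer: Final heading: West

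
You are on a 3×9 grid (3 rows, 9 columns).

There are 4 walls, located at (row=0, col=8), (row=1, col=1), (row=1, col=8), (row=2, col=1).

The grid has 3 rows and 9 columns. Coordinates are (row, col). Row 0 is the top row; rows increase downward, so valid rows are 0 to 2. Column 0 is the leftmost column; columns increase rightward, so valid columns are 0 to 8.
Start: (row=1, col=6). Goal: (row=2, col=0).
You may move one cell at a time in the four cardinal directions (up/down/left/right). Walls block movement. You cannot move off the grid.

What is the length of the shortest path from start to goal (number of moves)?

BFS from (row=1, col=6) until reaching (row=2, col=0):
  Distance 0: (row=1, col=6)
  Distance 1: (row=0, col=6), (row=1, col=5), (row=1, col=7), (row=2, col=6)
  Distance 2: (row=0, col=5), (row=0, col=7), (row=1, col=4), (row=2, col=5), (row=2, col=7)
  Distance 3: (row=0, col=4), (row=1, col=3), (row=2, col=4), (row=2, col=8)
  Distance 4: (row=0, col=3), (row=1, col=2), (row=2, col=3)
  Distance 5: (row=0, col=2), (row=2, col=2)
  Distance 6: (row=0, col=1)
  Distance 7: (row=0, col=0)
  Distance 8: (row=1, col=0)
  Distance 9: (row=2, col=0)  <- goal reached here
One shortest path (9 moves): (row=1, col=6) -> (row=1, col=5) -> (row=1, col=4) -> (row=1, col=3) -> (row=1, col=2) -> (row=0, col=2) -> (row=0, col=1) -> (row=0, col=0) -> (row=1, col=0) -> (row=2, col=0)

Answer: Shortest path length: 9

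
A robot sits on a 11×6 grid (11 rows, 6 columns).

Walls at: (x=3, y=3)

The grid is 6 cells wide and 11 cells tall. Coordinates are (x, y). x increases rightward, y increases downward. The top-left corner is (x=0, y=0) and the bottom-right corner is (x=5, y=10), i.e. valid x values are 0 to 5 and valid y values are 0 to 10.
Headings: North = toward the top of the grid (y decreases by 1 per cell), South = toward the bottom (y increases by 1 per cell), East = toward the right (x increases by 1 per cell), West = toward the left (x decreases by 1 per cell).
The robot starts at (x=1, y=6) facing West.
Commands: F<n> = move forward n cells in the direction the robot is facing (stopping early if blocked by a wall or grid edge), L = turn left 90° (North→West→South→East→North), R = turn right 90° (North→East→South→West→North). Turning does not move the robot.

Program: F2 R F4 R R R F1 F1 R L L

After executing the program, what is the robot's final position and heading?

Start: (x=1, y=6), facing West
  F2: move forward 1/2 (blocked), now at (x=0, y=6)
  R: turn right, now facing North
  F4: move forward 4, now at (x=0, y=2)
  R: turn right, now facing East
  R: turn right, now facing South
  R: turn right, now facing West
  F1: move forward 0/1 (blocked), now at (x=0, y=2)
  F1: move forward 0/1 (blocked), now at (x=0, y=2)
  R: turn right, now facing North
  L: turn left, now facing West
  L: turn left, now facing South
Final: (x=0, y=2), facing South

Answer: Final position: (x=0, y=2), facing South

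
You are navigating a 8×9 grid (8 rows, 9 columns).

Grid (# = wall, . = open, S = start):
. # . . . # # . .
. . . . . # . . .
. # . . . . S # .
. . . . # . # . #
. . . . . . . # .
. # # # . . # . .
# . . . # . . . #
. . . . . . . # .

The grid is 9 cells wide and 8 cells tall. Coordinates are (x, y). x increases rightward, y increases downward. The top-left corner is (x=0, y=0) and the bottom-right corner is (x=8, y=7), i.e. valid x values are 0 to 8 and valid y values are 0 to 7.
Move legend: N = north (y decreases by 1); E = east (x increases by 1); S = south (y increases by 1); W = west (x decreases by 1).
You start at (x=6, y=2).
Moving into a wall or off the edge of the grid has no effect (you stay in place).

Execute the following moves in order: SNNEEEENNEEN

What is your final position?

Answer: Final position: (x=8, y=0)

Derivation:
Start: (x=6, y=2)
  S (south): blocked, stay at (x=6, y=2)
  N (north): (x=6, y=2) -> (x=6, y=1)
  N (north): blocked, stay at (x=6, y=1)
  E (east): (x=6, y=1) -> (x=7, y=1)
  E (east): (x=7, y=1) -> (x=8, y=1)
  E (east): blocked, stay at (x=8, y=1)
  E (east): blocked, stay at (x=8, y=1)
  N (north): (x=8, y=1) -> (x=8, y=0)
  N (north): blocked, stay at (x=8, y=0)
  E (east): blocked, stay at (x=8, y=0)
  E (east): blocked, stay at (x=8, y=0)
  N (north): blocked, stay at (x=8, y=0)
Final: (x=8, y=0)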